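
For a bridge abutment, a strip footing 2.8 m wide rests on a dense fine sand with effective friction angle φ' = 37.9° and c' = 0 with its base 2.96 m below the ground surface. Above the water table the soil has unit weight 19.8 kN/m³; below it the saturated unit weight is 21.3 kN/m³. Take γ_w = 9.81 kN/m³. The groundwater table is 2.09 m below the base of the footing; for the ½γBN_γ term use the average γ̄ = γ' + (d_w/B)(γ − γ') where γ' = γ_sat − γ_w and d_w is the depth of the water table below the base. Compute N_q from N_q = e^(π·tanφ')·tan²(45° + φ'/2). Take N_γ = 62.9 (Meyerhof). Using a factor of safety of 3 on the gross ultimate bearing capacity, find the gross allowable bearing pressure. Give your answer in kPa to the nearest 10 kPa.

N_q = e^(π·tan37.9°)·tan²(63.95°) = 48.29.
q = γ·D_f = 19.8 × 2.96 = 58.608 kPa.
γ' = 11.49 kN/m³; averaging over the depth B below the base, γ̄ = γ' + (d_w/B)(γ − γ') = 17.693 kN/m³.
q·N_q = 58.608 × 48.289 = 2830.1 kPa
0.5·γ·B·N_γ = 0.5 × 17.693 × 2.8 × 62.9 = 1558 kPa
q_ult = 2830.1 + 1558 = 4388.2 kPa.
q_all = 4388.2 / 3 = 1462.7 kPa.

q_all ≈ 1460 kPa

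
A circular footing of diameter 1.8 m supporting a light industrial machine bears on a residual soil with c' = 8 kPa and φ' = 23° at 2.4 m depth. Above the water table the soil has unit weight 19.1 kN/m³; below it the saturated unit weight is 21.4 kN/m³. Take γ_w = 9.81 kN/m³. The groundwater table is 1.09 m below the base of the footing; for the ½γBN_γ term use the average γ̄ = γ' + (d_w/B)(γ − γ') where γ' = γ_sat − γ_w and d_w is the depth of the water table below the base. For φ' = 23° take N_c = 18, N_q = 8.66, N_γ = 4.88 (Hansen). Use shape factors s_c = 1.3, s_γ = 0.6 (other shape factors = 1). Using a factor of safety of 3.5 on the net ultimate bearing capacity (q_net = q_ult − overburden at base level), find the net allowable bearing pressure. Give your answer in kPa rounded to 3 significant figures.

q_all(net) ≈ 166 kPa

Overburden at base level: q = 19.1 × 2.4 = 45.84 kPa.
The water table is 1.09 m below the base (< B = 1.8 m), so the ½γBN_γ term uses γ̄ = γ' + (d_w/B)(γ − γ') = 11.59 + (1.09/1.8)(19.1 − 11.59) = 16.138 kN/m³.
Cohesion term c·N_c·s_c = 8 × 18 × 1.3 = 187.2 kPa; surcharge term q·N_q = 45.84 × 8.66 = 396.97 kPa; self-weight term 0.5·γ·B·N_γ·s_γ = 0.5 × 16.138 × 1.8 × 4.88 × 0.6 = 42.526 kPa.
q_ult = 187.2 + 396.97 + 42.526 = 626.7 kPa.
q_net = 626.7 − 45.84 = 580.86 kPa.
q_all(net) = 580.86 / 3.5 = 165.96 kPa.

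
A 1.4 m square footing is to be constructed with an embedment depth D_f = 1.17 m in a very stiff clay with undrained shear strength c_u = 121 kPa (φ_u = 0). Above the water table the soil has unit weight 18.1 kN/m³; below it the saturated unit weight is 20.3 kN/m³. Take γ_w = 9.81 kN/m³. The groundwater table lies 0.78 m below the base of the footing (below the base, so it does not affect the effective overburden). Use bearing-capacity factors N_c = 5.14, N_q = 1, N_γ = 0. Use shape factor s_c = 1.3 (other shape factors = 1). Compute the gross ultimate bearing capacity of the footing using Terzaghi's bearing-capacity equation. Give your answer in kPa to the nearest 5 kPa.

Effective surcharge at the founding depth q = γ·D_f = 18.1 × 1.17 = 21.177 kPa.
q_ult = c·N_c·s_c + q·N_q
     = 121 × 5.14 × 1.3 + 21.177 × 1
     = 808.52 + 21.177 = 829.7 kPa.

q_ult ≈ 830 kPa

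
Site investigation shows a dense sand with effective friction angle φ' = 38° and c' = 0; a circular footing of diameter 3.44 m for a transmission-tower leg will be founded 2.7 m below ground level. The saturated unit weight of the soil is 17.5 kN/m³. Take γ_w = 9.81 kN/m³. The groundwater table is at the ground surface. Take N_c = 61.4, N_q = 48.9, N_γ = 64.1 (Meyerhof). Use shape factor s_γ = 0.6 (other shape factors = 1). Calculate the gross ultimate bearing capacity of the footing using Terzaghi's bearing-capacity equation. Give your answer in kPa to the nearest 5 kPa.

γ' = 17.5 − 9.81 = 7.69 kN/m³ (submerged throughout). q = 7.69 × 2.7 = 20.763 kPa; the same γ' applies in the ½γBN_γ term.
q·N_q = 20.763 × 48.9 = 1015.3 kPa
0.5·γ·B·N_γ·s_γ = 0.5 × 7.69 × 3.44 × 64.1 × 0.6 = 508.7 kPa
q_ult = 1015.3 + 508.7 = 1524 kPa.

q_ult ≈ 1525 kPa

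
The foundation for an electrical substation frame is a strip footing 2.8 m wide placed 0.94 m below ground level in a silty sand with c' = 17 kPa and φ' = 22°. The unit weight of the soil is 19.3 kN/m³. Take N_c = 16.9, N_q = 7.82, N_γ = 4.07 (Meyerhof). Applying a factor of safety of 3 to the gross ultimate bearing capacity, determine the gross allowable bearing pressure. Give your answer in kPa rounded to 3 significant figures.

q_all ≈ 180 kPa

Overburden at base level: q = 19.3 × 0.94 = 18.142 kPa.
Cohesion term c·N_c = 17 × 16.9 = 287.3 kPa; surcharge term q·N_q = 18.142 × 7.82 = 141.87 kPa; self-weight term 0.5·γ·B·N_γ = 0.5 × 19.3 × 2.8 × 4.07 = 109.97 kPa.
q_ult = 287.3 + 141.87 + 109.97 = 539.14 kPa.
q_all = q_ult / FS = 539.14 / 3 = 179.71 kPa.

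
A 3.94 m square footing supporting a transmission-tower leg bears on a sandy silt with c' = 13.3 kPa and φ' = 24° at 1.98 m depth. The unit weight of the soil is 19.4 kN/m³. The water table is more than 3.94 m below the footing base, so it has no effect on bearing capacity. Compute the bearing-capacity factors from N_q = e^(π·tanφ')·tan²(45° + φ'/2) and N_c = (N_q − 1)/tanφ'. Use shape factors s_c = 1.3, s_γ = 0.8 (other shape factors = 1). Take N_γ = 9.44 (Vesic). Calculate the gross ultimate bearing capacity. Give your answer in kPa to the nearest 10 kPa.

tan24° = 0.4452, so N_q = e^(π×0.4452)·tan²(57°) = 4.05 × 2.371 = 9.6.
N_c = (9.6 − 1)/tan24° = 19.32.
q = γ·D_f = 19.4 × 1.98 = 38.412 kPa.
c·N_c·s_c = 13.3 × 19.324 × 1.3 = 334.1 kPa
q·N_q = 38.412 × 9.6034 = 368.89 kPa
0.5·γ·B·N_γ·s_γ = 0.5 × 19.4 × 3.94 × 9.44 × 0.8 = 288.62 kPa
q_ult = 334.1 + 368.89 + 288.62 = 991.61 kPa.

q_ult ≈ 990 kPa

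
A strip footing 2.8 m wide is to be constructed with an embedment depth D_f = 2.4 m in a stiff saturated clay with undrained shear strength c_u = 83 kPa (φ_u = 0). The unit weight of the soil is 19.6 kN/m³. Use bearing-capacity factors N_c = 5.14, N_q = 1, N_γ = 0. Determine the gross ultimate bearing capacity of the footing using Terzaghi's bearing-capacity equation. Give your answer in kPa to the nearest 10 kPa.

q_ult ≈ 470 kPa

Overburden at base level: q = 19.6 × 2.4 = 47.04 kPa.
Cohesion term c·N_c = 83 × 5.14 = 426.62 kPa; surcharge term q·N_q = 47.04 × 1 = 47.04 kPa.
q_ult = 426.62 + 47.04 = 473.66 kPa.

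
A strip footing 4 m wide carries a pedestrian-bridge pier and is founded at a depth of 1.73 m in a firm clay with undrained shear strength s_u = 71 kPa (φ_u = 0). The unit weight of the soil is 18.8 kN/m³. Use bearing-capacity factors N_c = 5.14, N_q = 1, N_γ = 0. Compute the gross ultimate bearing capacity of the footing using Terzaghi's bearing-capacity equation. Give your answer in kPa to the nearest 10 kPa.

Effective surcharge at the founding depth q = γ·D_f = 18.8 × 1.73 = 32.524 kPa.
q_ult = c·N_c + q·N_q
     = 71 × 5.14 + 32.524 × 1
     = 364.94 + 32.524 = 397.46 kPa.

q_ult ≈ 400 kPa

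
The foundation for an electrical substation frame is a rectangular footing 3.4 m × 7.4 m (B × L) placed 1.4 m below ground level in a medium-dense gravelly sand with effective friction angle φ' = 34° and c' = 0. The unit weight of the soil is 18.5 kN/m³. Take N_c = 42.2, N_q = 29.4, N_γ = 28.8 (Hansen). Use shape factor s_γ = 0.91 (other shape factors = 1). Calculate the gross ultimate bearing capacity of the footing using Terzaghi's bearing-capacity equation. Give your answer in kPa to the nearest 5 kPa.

Overburden at base level: q = 18.5 × 1.4 = 25.9 kPa.
Surcharge term q·N_q = 25.9 × 29.4 = 761.46 kPa; self-weight term 0.5·γ·B·N_γ·s_γ = 0.5 × 18.5 × 3.4 × 28.8 × 0.91 = 824.24 kPa.
q_ult = 761.46 + 824.24 = 1585.7 kPa.

q_ult ≈ 1585 kPa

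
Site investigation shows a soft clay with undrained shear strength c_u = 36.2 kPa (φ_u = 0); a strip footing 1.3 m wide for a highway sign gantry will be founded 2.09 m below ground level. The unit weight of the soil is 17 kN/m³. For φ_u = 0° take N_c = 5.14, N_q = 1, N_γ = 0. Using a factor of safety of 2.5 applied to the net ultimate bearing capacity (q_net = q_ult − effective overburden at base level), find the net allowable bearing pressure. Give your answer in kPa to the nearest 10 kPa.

Effective surcharge at the founding depth q = γ·D_f = 17 × 2.09 = 35.53 kPa.
q_ult = c·N_c + q·N_q
     = 36.2 × 5.14 + 35.53 × 1
     = 186.07 + 35.53 = 221.6 kPa.
Net ultimate: q_net = 221.6 − 35.53 = 186.07 kPa.
q_all(net) = 186.07 / 2.5 = 74.427 kPa.

q_all(net) ≈ 70 kPa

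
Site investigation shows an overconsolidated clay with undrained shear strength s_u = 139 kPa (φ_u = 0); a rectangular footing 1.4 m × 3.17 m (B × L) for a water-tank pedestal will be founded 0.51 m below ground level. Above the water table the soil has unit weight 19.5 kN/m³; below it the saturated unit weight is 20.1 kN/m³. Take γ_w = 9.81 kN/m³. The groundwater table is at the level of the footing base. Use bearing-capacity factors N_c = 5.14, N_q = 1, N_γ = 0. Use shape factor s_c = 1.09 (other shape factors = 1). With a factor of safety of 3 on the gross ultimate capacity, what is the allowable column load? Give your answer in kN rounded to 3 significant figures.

Effective surcharge at the founding depth q = γ·D_f = 19.5 × 0.51 = 9.945 kPa.
q_ult = c·N_c·s_c + q·N_q
     = 139 × 5.14 × 1.09 + 9.945 × 1
     = 778.76 + 9.945 = 788.71 kPa.
Gross allowable pressure q_all = 788.71 / 3 = 262.9 kPa.
Footing area = 4.438 m², so allowable column load = 262.9 × 4.438 = 1166.8 kN.

P_all ≈ 1170 kN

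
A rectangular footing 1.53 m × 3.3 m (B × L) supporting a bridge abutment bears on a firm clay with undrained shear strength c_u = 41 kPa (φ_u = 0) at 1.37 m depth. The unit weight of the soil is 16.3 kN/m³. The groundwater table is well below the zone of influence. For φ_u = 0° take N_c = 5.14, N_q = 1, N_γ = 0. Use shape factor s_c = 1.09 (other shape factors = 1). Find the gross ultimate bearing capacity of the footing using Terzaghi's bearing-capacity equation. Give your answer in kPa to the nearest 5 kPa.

q_ult ≈ 250 kPa

Effective surcharge at the founding depth q = γ·D_f = 16.3 × 1.37 = 22.331 kPa.
q_ult = c·N_c·s_c + q·N_q
     = 41 × 5.14 × 1.09 + 22.331 × 1
     = 229.71 + 22.331 = 252.04 kPa.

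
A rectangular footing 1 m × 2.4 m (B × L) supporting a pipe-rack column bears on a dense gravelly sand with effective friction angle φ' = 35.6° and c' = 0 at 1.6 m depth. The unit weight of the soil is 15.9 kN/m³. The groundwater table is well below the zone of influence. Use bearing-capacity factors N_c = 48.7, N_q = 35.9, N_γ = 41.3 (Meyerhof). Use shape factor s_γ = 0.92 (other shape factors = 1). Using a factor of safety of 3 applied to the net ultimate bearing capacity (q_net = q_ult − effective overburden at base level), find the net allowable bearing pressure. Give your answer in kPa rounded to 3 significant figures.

Overburden at base level: q = 15.9 × 1.6 = 25.44 kPa.
Surcharge term q·N_q = 25.44 × 35.9 = 913.3 kPa; self-weight term 0.5·γ·B·N_γ·s_γ = 0.5 × 15.9 × 1 × 41.3 × 0.92 = 302.07 kPa.
q_ult = 913.3 + 302.07 = 1215.4 kPa.
Net ultimate: q_net = 1215.4 − 25.44 = 1189.9 kPa.
q_all(net) = 1189.9 / 3 = 396.64 kPa.

q_all(net) ≈ 397 kPa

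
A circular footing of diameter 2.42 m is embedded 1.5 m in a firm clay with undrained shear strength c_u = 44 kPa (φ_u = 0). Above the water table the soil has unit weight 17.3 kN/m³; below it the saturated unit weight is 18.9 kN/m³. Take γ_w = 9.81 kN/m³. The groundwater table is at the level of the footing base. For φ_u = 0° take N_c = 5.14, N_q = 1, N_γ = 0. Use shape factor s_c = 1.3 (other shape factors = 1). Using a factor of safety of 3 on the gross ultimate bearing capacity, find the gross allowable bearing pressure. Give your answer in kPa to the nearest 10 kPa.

Overburden at base level: q = 17.3 × 1.5 = 25.95 kPa.
Cohesion term c·N_c·s_c = 44 × 5.14 × 1.3 = 294.01 kPa; surcharge term q·N_q = 25.95 × 1 = 25.95 kPa.
q_ult = 294.01 + 25.95 = 319.96 kPa.
q_all = 319.96 / 3 = 106.65 kPa.

q_all ≈ 110 kPa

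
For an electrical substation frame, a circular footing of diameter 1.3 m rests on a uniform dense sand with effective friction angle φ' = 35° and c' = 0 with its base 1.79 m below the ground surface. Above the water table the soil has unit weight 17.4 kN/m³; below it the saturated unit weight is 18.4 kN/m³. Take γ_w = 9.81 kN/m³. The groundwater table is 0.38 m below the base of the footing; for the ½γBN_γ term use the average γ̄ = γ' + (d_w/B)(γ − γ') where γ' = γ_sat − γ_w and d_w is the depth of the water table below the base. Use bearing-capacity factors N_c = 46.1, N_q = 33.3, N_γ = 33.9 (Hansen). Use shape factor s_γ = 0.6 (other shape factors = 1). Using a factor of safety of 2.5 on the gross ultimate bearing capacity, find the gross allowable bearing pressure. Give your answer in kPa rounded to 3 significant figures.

Effective surcharge at the founding depth q = γ·D_f = 17.4 × 1.79 = 31.146 kPa.
With d_w = 0.38 m < B, γ̄ = 8.59 + (0.38/1.3) × (17.4 − 8.59) = 11.165 kN/m³.
q_ult = q·N_q + 0.5·γ·B·N_γ·s_γ
     = 31.146 × 33.3 + 0.5 × 11.165 × 1.3 × 33.9 × 0.6
     = 1037.2 + 147.62 = 1184.8 kPa.
q_all = 1184.8 / 2.5 = 473.91 kPa.

q_all ≈ 474 kPa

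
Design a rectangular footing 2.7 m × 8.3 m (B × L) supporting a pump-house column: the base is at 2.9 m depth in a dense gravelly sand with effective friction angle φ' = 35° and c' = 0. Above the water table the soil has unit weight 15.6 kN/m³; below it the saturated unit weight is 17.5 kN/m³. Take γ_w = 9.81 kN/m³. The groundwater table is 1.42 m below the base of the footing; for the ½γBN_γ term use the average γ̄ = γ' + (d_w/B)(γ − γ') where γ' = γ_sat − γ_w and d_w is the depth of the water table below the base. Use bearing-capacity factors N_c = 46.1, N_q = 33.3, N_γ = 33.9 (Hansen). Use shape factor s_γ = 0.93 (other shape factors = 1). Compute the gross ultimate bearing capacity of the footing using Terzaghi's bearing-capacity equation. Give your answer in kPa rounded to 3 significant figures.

q_ult ≈ 2010 kPa

Overburden at base level: q = 15.6 × 2.9 = 45.24 kPa.
The water table is 1.42 m below the base (< B = 2.7 m), so the ½γBN_γ term uses γ̄ = γ' + (d_w/B)(γ − γ') = 7.69 + (1.42/2.7)(15.6 − 7.69) = 11.85 kN/m³.
Surcharge term q·N_q = 45.24 × 33.3 = 1506.5 kPa; self-weight term 0.5·γ·B·N_γ·s_γ = 0.5 × 11.85 × 2.7 × 33.9 × 0.93 = 504.36 kPa.
q_ult = 1506.5 + 504.36 = 2010.8 kPa.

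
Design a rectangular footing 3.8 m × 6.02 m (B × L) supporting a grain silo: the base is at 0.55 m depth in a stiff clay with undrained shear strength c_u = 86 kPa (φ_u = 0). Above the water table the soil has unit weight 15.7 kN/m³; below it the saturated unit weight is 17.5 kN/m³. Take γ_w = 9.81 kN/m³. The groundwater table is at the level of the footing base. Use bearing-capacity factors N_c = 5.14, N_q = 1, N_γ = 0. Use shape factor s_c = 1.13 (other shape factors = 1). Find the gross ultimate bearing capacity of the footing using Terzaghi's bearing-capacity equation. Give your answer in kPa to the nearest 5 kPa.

Effective surcharge at the founding depth q = γ·D_f = 15.7 × 0.55 = 8.635 kPa.
q_ult = c·N_c·s_c + q·N_q
     = 86 × 5.14 × 1.13 + 8.635 × 1
     = 499.51 + 8.635 = 508.14 kPa.

q_ult ≈ 510 kPa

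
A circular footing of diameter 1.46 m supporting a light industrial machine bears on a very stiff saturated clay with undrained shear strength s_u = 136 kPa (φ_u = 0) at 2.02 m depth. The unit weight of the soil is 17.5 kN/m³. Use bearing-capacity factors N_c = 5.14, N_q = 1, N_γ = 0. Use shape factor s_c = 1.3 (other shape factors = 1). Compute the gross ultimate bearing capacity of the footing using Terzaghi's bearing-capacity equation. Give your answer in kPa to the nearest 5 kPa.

q_ult ≈ 945 kPa

Effective surcharge at the founding depth q = γ·D_f = 17.5 × 2.02 = 35.35 kPa.
q_ult = c·N_c·s_c + q·N_q
     = 136 × 5.14 × 1.3 + 35.35 × 1
     = 908.75 + 35.35 = 944.1 kPa.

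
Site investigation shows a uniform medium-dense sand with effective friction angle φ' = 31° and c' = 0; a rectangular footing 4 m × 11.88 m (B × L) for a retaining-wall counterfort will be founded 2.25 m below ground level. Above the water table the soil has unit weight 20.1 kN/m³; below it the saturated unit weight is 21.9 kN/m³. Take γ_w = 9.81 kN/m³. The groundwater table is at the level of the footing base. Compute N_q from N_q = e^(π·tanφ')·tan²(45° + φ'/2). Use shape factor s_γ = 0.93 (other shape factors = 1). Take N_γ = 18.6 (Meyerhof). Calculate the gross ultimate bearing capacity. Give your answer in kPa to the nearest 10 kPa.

q_ult ≈ 1350 kPa

tan31° = 0.6009, so N_q = e^(π×0.6009)·tan²(60.5°) = 6.604 × 3.124 = 20.63.
Overburden at base level: q = 20.1 × 2.25 = 45.225 kPa.
Below the base the soil is submerged, so the ½γBN_γ term uses γ' = 21.9 − 9.81 = 12.09 kN/m³.
Surcharge term q·N_q = 45.225 × 20.631 = 933.03 kPa; self-weight term 0.5·γ·B·N_γ·s_γ = 0.5 × 12.09 × 4 × 18.6 × 0.93 = 418.27 kPa.
q_ult = 933.03 + 418.27 = 1351.3 kPa.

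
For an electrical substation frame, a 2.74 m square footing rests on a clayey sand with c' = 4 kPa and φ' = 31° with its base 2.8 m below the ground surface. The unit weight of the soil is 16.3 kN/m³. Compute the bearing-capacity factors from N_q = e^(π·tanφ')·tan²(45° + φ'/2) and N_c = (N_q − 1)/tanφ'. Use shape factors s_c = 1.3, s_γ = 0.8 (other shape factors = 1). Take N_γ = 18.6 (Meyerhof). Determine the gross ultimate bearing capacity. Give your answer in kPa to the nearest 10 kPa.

tan31° = 0.6009, so N_q = e^(π×0.6009)·tan²(60.5°) = 6.604 × 3.124 = 20.63.
N_c = (20.63 − 1)/tan31° = 32.67.
Overburden at base level: q = 16.3 × 2.8 = 45.64 kPa.
Cohesion term c·N_c·s_c = 4 × 32.671 × 1.3 = 169.89 kPa; surcharge term q·N_q = 45.64 × 20.631 = 941.59 kPa; self-weight term 0.5·γ·B·N_γ·s_γ = 0.5 × 16.3 × 2.74 × 18.6 × 0.8 = 332.29 kPa.
q_ult = 169.89 + 941.59 + 332.29 = 1443.8 kPa.

q_ult ≈ 1440 kPa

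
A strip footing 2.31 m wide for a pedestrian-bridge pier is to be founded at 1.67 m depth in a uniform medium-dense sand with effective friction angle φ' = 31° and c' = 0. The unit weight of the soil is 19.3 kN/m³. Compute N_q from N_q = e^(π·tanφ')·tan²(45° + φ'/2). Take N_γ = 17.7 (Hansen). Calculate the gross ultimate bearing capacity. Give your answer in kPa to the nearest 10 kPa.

q_ult ≈ 1060 kPa

tan31° = 0.6009, so N_q = e^(π×0.6009)·tan²(60.5°) = 6.604 × 3.124 = 20.63.
Effective surcharge at the founding depth q = γ·D_f = 19.3 × 1.67 = 32.231 kPa.
q_ult = q·N_q + 0.5·γ·B·N_γ
     = 32.231 × 20.631 + 0.5 × 19.3 × 2.31 × 17.7
     = 664.95 + 394.56 = 1059.5 kPa.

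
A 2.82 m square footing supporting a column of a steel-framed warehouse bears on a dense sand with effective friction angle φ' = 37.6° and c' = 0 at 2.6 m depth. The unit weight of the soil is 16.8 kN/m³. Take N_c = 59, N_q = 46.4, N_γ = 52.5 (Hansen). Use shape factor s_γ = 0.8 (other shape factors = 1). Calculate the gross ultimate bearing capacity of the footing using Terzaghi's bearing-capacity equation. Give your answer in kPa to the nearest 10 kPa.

q = γ·D_f = 16.8 × 2.6 = 43.68 kPa.
q·N_q = 43.68 × 46.4 = 2026.8 kPa
0.5·γ·B·N_γ·s_γ = 0.5 × 16.8 × 2.82 × 52.5 × 0.8 = 994.9 kPa
q_ult = 2026.8 + 994.9 = 3021.6 kPa.

q_ult ≈ 3020 kPa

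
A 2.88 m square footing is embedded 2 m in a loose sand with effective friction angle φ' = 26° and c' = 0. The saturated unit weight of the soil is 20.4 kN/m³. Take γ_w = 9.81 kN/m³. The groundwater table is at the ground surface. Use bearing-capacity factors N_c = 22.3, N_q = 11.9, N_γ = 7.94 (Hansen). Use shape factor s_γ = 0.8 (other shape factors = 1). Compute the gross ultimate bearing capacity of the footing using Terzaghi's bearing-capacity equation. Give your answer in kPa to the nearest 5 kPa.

Water table at ground surface, so effective unit weight γ' = 20.4 − 9.81 = 10.59 kN/m³ is used throughout; overburden q = 10.59 × 2 = 21.18 kPa; the same γ' applies in the ½γBN_γ term.
Surcharge term q·N_q = 21.18 × 11.9 = 252.04 kPa; self-weight term 0.5·γ·B·N_γ·s_γ = 0.5 × 10.59 × 2.88 × 7.94 × 0.8 = 96.865 kPa.
q_ult = 252.04 + 96.865 = 348.91 kPa.

q_ult ≈ 350 kPa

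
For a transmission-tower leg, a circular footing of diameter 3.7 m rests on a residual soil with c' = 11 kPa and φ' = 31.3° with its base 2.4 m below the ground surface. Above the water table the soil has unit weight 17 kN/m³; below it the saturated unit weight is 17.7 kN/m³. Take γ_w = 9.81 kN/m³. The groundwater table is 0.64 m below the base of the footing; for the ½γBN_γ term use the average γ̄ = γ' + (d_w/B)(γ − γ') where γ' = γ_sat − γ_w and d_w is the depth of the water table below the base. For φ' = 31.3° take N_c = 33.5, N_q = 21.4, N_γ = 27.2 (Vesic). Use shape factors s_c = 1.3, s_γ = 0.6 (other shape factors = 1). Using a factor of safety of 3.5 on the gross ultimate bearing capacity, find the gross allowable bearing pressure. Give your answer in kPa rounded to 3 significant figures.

q_all ≈ 468 kPa

Overburden at base level: q = 17 × 2.4 = 40.8 kPa.
The water table is 0.64 m below the base (< B = 3.7 m), so the ½γBN_γ term uses γ̄ = γ' + (d_w/B)(γ − γ') = 7.89 + (0.64/3.7)(17 − 7.89) = 9.4658 kN/m³.
Cohesion term c·N_c·s_c = 11 × 33.5 × 1.3 = 479.05 kPa; surcharge term q·N_q = 40.8 × 21.4 = 873.12 kPa; self-weight term 0.5·γ·B·N_γ·s_γ = 0.5 × 9.4658 × 3.7 × 27.2 × 0.6 = 285.79 kPa.
q_ult = 479.05 + 873.12 + 285.79 = 1638 kPa.
q_all = 1638 / 3.5 = 467.99 kPa.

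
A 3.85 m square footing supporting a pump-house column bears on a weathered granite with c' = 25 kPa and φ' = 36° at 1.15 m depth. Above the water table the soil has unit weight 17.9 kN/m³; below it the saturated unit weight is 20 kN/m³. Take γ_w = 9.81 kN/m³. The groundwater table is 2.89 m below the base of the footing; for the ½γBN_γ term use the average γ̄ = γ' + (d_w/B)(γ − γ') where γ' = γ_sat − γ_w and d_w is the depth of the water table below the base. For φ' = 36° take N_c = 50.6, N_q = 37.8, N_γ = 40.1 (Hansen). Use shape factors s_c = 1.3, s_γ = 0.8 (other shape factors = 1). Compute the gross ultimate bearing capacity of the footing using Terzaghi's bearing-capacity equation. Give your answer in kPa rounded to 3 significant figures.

q = γ·D_f = 17.9 × 1.15 = 20.585 kPa.
γ' = 10.19 kN/m³; averaging over the depth B below the base, γ̄ = γ' + (d_w/B)(γ − γ') = 15.978 kN/m³.
c·N_c·s_c = 25 × 50.6 × 1.3 = 1644.5 kPa
q·N_q = 20.585 × 37.8 = 778.11 kPa
0.5·γ·B·N_γ·s_γ = 0.5 × 15.978 × 3.85 × 40.1 × 0.8 = 986.67 kPa
q_ult = 1644.5 + 778.11 + 986.67 = 3409.3 kPa.

q_ult ≈ 3410 kPa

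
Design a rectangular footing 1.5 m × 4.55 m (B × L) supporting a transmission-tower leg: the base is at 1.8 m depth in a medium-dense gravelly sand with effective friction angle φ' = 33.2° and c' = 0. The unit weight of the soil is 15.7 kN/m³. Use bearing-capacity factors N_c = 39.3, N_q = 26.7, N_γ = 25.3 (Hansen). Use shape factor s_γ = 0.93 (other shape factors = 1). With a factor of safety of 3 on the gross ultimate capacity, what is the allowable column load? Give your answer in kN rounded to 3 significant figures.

Effective surcharge at the founding depth q = γ·D_f = 15.7 × 1.8 = 28.26 kPa.
q_ult = q·N_q + 0.5·γ·B·N_γ·s_γ
     = 28.26 × 26.7 + 0.5 × 15.7 × 1.5 × 25.3 × 0.93
     = 754.54 + 277.05 = 1031.6 kPa.
Gross allowable pressure q_all = 1031.6 / 3 = 343.87 kPa.
Footing area = 6.825 m², so allowable column load = 343.87 × 6.825 = 2346.9 kN.

P_all ≈ 2350 kN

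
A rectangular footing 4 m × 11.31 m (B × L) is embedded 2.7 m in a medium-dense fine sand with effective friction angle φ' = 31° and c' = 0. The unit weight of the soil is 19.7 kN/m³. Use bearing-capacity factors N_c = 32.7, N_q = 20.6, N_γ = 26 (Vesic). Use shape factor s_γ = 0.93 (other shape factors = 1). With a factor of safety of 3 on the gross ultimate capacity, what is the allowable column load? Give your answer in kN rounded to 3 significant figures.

Effective surcharge at the founding depth q = γ·D_f = 19.7 × 2.7 = 53.19 kPa.
q_ult = q·N_q + 0.5·γ·B·N_γ·s_γ
     = 53.19 × 20.6 + 0.5 × 19.7 × 4 × 26 × 0.93
     = 1095.7 + 952.69 = 2048.4 kPa.
Gross allowable pressure q_all = 2048.4 / 3 = 682.8 kPa.
Footing area = 45.24 m², so allowable column load = 682.8 × 45.24 = 30890 kN.

P_all ≈ 30900 kN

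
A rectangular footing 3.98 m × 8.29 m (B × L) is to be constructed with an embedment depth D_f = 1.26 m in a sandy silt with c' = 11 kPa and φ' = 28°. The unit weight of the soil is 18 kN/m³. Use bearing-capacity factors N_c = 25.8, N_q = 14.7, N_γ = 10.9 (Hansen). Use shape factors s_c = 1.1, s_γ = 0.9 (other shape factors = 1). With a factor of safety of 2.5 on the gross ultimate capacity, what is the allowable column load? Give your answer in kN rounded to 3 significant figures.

Effective surcharge at the founding depth q = γ·D_f = 18 × 1.26 = 22.68 kPa.
q_ult = c·N_c·s_c + q·N_q + 0.5·γ·B·N_γ·s_γ
     = 11 × 25.8 × 1.1 + 22.68 × 14.7 + 0.5 × 18 × 3.98 × 10.9 × 0.9
     = 312.18 + 333.4 + 351.39 = 996.97 kPa.
Gross allowable pressure q_all = 996.97 / 2.5 = 398.79 kPa.
Footing area = 32.9942 m², so allowable column load = 398.79 × 32.9942 = 13158 kN.

P_all ≈ 13200 kN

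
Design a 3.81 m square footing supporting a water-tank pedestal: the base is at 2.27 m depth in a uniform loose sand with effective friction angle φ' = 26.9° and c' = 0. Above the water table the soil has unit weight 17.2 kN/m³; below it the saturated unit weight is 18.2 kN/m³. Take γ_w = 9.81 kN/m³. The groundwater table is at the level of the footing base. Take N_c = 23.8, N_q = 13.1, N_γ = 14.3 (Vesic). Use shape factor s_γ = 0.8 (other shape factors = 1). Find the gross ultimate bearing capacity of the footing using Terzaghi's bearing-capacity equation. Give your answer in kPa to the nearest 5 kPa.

q_ult ≈ 695 kPa

Effective surcharge at the founding depth q = γ·D_f = 17.2 × 2.27 = 39.044 kPa.
The water table coincides with the base, so in the self-weight term γ → γ' = 8.39 kN/m³.
q_ult = q·N_q + 0.5·γ·B·N_γ·s_γ
     = 39.044 × 13.1 + 0.5 × 8.39 × 3.81 × 14.3 × 0.8
     = 511.48 + 182.84 = 694.32 kPa.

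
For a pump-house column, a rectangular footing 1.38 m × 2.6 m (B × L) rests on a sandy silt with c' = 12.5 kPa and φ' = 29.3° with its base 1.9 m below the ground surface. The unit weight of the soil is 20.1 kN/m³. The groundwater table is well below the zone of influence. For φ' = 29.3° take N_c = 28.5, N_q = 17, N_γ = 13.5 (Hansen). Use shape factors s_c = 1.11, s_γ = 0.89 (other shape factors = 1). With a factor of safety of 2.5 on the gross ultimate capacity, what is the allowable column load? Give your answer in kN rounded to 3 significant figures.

P_all ≈ 1740 kN

Overburden at base level: q = 20.1 × 1.9 = 38.19 kPa.
Cohesion term c·N_c·s_c = 12.5 × 28.5 × 1.11 = 395.44 kPa; surcharge term q·N_q = 38.19 × 17 = 649.23 kPa; self-weight term 0.5·γ·B·N_γ·s_γ = 0.5 × 20.1 × 1.38 × 13.5 × 0.89 = 166.64 kPa.
q_ult = 395.44 + 649.23 + 166.64 = 1211.3 kPa.
Gross allowable pressure q_all = 1211.3 / 2.5 = 484.52 kPa.
Footing area = 3.588 m², so allowable column load = 484.52 × 3.588 = 1738.5 kN.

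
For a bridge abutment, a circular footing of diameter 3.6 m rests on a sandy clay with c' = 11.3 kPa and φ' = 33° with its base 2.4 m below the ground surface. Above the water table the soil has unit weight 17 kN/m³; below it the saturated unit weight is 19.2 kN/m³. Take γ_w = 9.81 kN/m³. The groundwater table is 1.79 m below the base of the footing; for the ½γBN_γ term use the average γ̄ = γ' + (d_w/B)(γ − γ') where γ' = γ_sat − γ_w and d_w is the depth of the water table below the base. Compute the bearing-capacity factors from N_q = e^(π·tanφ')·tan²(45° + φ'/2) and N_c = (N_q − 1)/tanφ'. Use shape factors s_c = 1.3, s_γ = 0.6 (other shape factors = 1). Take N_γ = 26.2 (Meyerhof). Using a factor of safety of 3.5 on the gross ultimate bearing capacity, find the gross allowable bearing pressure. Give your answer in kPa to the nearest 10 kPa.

N_q = e^(π·tan33°)·tan²(61.5°) = 26.09; N_c = (N_q − 1)/tanφ' = 38.64.
Effective surcharge at the founding depth q = γ·D_f = 17 × 2.4 = 40.8 kPa.
With d_w = 1.79 m < B, γ̄ = 9.39 + (1.79/3.6) × (17 − 9.39) = 13.174 kN/m³.
q_ult = c·N_c·s_c + q·N_q + 0.5·γ·B·N_γ·s_γ
     = 11.3 × 38.638 × 1.3 + 40.8 × 26.092 + 0.5 × 13.174 × 3.6 × 26.2 × 0.6
     = 567.6 + 1064.6 + 372.77 = 2004.9 kPa.
q_all = 2004.9 / 3.5 = 572.83 kPa.

q_all ≈ 570 kPa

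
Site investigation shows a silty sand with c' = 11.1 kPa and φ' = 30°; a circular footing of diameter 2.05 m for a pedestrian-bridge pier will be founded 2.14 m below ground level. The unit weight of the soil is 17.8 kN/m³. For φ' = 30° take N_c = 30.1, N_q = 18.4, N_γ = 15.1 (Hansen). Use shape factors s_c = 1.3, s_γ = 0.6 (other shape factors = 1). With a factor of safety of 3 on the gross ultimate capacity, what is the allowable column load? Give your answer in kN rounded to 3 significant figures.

Overburden at base level: q = 17.8 × 2.14 = 38.092 kPa.
Cohesion term c·N_c·s_c = 11.1 × 30.1 × 1.3 = 434.34 kPa; surcharge term q·N_q = 38.092 × 18.4 = 700.89 kPa; self-weight term 0.5·γ·B·N_γ·s_γ = 0.5 × 17.8 × 2.05 × 15.1 × 0.6 = 165.3 kPa.
q_ult = 434.34 + 700.89 + 165.3 = 1300.5 kPa.
Gross allowable pressure q_all = 1300.5 / 3 = 433.51 kPa.
Footing area = 3.3006 m², so allowable column load = 433.51 × 3.3006 = 1430.8 kN.

P_all ≈ 1430 kN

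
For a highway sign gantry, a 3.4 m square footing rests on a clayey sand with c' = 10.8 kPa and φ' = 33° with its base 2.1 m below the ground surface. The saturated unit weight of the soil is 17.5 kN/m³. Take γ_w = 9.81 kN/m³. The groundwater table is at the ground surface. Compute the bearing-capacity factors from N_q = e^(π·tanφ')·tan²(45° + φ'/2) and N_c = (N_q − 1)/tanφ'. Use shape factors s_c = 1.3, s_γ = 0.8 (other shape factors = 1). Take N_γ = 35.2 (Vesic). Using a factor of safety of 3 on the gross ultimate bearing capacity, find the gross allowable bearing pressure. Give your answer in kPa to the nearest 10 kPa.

q_all ≈ 440 kPa

N_q = e^(π·tan33°)·tan²(61.5°) = 26.09; N_c = (N_q − 1)/tanφ' = 38.64.
γ' = 17.5 − 9.81 = 7.69 kN/m³ (submerged throughout). q = 7.69 × 2.1 = 16.149 kPa; the same γ' applies in the ½γBN_γ term.
c·N_c·s_c = 10.8 × 38.638 × 1.3 = 542.48 kPa
q·N_q = 16.149 × 26.092 = 421.36 kPa
0.5·γ·B·N_γ·s_γ = 0.5 × 7.69 × 3.4 × 35.2 × 0.8 = 368.14 kPa
q_ult = 542.48 + 421.36 + 368.14 = 1332 kPa.
q_all = 1332 / 3 = 443.99 kPa.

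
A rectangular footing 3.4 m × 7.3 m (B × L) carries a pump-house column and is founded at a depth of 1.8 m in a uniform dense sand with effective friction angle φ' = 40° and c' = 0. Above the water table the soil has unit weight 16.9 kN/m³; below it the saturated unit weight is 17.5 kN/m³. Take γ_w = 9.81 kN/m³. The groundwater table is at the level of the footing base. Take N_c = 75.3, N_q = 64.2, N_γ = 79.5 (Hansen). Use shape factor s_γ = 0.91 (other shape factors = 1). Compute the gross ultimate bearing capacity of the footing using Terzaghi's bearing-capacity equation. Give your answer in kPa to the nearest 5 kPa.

Overburden at base level: q = 16.9 × 1.8 = 30.42 kPa.
Below the base the soil is submerged, so the ½γBN_γ term uses γ' = 17.5 − 9.81 = 7.69 kN/m³.
Surcharge term q·N_q = 30.42 × 64.2 = 1953 kPa; self-weight term 0.5·γ·B·N_γ·s_γ = 0.5 × 7.69 × 3.4 × 79.5 × 0.91 = 945.77 kPa.
q_ult = 1953 + 945.77 = 2898.7 kPa.

q_ult ≈ 2900 kPa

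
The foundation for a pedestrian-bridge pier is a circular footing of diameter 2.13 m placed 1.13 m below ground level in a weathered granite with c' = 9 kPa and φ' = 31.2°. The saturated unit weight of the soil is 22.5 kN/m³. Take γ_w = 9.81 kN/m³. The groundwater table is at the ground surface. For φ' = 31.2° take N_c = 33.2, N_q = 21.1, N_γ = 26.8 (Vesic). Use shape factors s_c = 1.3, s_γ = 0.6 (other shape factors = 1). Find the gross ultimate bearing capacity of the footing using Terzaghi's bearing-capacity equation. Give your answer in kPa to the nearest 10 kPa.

q_ult ≈ 910 kPa

Water table at ground surface, so effective unit weight γ' = 22.5 − 9.81 = 12.69 kN/m³ is used throughout; overburden q = 12.69 × 1.13 = 14.34 kPa; the same γ' applies in the ½γBN_γ term.
Cohesion term c·N_c·s_c = 9 × 33.2 × 1.3 = 388.44 kPa; surcharge term q·N_q = 14.34 × 21.1 = 302.57 kPa; self-weight term 0.5·γ·B·N_γ·s_γ = 0.5 × 12.69 × 2.13 × 26.8 × 0.6 = 217.32 kPa.
q_ult = 388.44 + 302.57 + 217.32 = 908.33 kPa.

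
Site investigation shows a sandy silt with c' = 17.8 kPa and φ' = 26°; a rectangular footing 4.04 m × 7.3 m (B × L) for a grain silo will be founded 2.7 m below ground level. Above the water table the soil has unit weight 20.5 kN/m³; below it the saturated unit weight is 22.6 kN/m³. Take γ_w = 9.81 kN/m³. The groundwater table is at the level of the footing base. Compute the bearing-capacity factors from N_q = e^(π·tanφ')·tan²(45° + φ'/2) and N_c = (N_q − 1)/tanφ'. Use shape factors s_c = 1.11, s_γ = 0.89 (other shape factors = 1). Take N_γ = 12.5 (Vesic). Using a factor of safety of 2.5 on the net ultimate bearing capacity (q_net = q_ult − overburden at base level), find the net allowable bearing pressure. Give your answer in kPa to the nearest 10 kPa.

q_all(net) ≈ 530 kPa

N_q = e^(π·tan26°)·tan²(58°) = 11.85; N_c = (N_q − 1)/tanφ' = 22.25.
q = γ·D_f = 20.5 × 2.7 = 55.35 kPa.
For the ½γBN_γ term take γ' = 22.6 − 9.81 = 12.79 kN/m³ (soil below base is submerged).
c·N_c·s_c = 17.8 × 22.254 × 1.11 = 439.7 kPa
q·N_q = 55.35 × 11.854 = 656.13 kPa
0.5·γ·B·N_γ·s_γ = 0.5 × 12.79 × 4.04 × 12.5 × 0.89 = 287.42 kPa
q_ult = 439.7 + 656.13 + 287.42 = 1383.3 kPa.
q_net = 1383.3 − 55.35 = 1327.9 kPa.
q_all(net) = 1327.9 / 2.5 = 531.16 kPa.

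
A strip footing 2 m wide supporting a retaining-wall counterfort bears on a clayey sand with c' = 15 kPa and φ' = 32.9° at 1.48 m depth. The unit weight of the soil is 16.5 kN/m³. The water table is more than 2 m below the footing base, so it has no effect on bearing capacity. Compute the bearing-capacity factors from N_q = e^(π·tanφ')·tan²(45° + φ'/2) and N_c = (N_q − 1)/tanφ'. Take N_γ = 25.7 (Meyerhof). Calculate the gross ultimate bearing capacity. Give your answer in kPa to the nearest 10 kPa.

tan32.9° = 0.6469, so N_q = e^(π×0.6469)·tan²(61.45°) = 7.632 × 3.378 = 25.78.
N_c = (25.78 − 1)/tan32.9° = 38.31.
Effective surcharge at the founding depth q = γ·D_f = 16.5 × 1.48 = 24.42 kPa.
q_ult = c·N_c + q·N_q + 0.5·γ·B·N_γ
     = 15 × 38.307 + 24.42 × 25.782 + 0.5 × 16.5 × 2 × 25.7
     = 574.61 + 629.6 + 424.05 = 1628.3 kPa.

q_ult ≈ 1630 kPa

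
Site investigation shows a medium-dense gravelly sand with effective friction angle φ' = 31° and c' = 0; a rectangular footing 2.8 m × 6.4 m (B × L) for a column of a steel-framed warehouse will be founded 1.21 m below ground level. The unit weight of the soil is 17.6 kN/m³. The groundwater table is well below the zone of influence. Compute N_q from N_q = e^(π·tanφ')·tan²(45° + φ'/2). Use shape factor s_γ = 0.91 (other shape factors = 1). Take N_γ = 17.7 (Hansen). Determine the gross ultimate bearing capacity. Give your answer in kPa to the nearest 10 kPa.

q_ult ≈ 840 kPa

tan31° = 0.6009, so N_q = e^(π×0.6009)·tan²(60.5°) = 6.604 × 3.124 = 20.63.
Effective surcharge at the founding depth q = γ·D_f = 17.6 × 1.21 = 21.296 kPa.
q_ult = q·N_q + 0.5·γ·B·N_γ·s_γ
     = 21.296 × 20.631 + 0.5 × 17.6 × 2.8 × 17.7 × 0.91
     = 439.35 + 396.88 = 836.23 kPa.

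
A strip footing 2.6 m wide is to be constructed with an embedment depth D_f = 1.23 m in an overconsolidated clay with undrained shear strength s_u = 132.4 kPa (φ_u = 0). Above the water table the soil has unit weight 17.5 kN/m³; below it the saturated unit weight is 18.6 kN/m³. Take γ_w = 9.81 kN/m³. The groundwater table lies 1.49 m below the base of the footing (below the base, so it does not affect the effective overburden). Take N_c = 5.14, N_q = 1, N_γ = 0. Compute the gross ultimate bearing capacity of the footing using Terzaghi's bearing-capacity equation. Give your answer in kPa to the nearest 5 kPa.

Overburden at base level: q = 17.5 × 1.23 = 21.525 kPa.
Cohesion term c·N_c = 132.4 × 5.14 = 680.54 kPa; surcharge term q·N_q = 21.525 × 1 = 21.525 kPa.
q_ult = 680.54 + 21.525 = 702.06 kPa.

q_ult ≈ 700 kPa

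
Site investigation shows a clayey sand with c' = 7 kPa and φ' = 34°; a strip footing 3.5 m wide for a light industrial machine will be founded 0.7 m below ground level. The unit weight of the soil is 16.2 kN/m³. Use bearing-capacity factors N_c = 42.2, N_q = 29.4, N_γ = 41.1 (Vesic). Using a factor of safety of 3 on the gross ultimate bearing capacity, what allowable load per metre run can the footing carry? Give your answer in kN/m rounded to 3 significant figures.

Effective surcharge at the founding depth q = γ·D_f = 16.2 × 0.7 = 11.34 kPa.
q_ult = c·N_c + q·N_q + 0.5·γ·B·N_γ
     = 7 × 42.2 + 11.34 × 29.4 + 0.5 × 16.2 × 3.5 × 41.1
     = 295.4 + 333.4 + 1165.2 = 1794 kPa.
Gross allowable pressure q_all = 1794 / 3 = 597.99 kPa.
Allowable wall load = q_all × B = 597.99 × 3.5 = 2093 kN per metre run.

≈ 2090 kN/m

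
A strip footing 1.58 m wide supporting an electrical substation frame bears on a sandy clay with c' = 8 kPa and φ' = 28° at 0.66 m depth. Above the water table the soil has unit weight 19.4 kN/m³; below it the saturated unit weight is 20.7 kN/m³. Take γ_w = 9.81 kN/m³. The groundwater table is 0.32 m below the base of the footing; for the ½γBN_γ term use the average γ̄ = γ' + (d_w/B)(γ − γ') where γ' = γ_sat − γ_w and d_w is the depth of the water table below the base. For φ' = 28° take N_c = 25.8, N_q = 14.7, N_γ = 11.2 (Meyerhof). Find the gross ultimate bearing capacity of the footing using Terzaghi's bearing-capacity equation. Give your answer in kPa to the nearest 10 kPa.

q = γ·D_f = 19.4 × 0.66 = 12.804 kPa.
γ' = 10.89 kN/m³; averaging over the depth B below the base, γ̄ = γ' + (d_w/B)(γ − γ') = 12.614 kN/m³.
c·N_c = 8 × 25.8 = 206.4 kPa
q·N_q = 12.804 × 14.7 = 188.22 kPa
0.5·γ·B·N_γ = 0.5 × 12.614 × 1.58 × 11.2 = 111.6 kPa
q_ult = 206.4 + 188.22 + 111.6 = 506.22 kPa.

q_ult ≈ 510 kPa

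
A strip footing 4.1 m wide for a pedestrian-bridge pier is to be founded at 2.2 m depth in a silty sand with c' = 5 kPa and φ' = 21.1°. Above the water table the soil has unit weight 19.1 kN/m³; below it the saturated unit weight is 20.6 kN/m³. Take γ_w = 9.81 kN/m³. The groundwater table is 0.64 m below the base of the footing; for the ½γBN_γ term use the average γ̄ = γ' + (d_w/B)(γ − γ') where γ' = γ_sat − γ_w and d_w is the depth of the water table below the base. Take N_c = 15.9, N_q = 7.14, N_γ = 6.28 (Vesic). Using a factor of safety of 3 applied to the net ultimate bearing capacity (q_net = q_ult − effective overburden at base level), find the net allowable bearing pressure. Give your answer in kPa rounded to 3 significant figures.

Effective surcharge at the founding depth q = γ·D_f = 19.1 × 2.2 = 42.02 kPa.
With d_w = 0.64 m < B, γ̄ = 10.79 + (0.64/4.1) × (19.1 − 10.79) = 12.087 kN/m³.
q_ult = c·N_c + q·N_q + 0.5·γ·B·N_γ
     = 5 × 15.9 + 42.02 × 7.14 + 0.5 × 12.087 × 4.1 × 6.28
     = 79.5 + 300.02 + 155.61 = 535.13 kPa.
Net ultimate: q_net = 535.13 − 42.02 = 493.11 kPa.
q_all(net) = 493.11 / 3 = 164.37 kPa.

q_all(net) ≈ 164 kPa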